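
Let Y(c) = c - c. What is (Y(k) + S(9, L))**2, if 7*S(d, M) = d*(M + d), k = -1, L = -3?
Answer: 2916/49 ≈ 59.510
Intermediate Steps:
S(d, M) = d*(M + d)/7 (S(d, M) = (d*(M + d))/7 = d*(M + d)/7)
Y(c) = 0
(Y(k) + S(9, L))**2 = (0 + (1/7)*9*(-3 + 9))**2 = (0 + (1/7)*9*6)**2 = (0 + 54/7)**2 = (54/7)**2 = 2916/49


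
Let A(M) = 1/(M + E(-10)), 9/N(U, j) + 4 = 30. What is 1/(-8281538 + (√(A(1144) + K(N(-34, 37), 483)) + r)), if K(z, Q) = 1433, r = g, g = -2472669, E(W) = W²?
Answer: -13378233508/143872292437585503 - 2*√554405083/143872292437585503 ≈ -9.2987e-8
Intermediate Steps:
r = -2472669
N(U, j) = 9/26 (N(U, j) = 9/(-4 + 30) = 9/26)
A(M) = 1/(100 + M) (A(M) = 1/(M + (-10)²) = 1/(M + 100) = 1/(100 + M))
1/(-8281538 + (√(A(1144) + K(N(-34, 37), 483)) + r)) = 1/(-8281538 + (√(1/(100 + 1144) + 1433) - 2472669)) = 1/(-8281538 + (√(1/1244 + 1433) - 2472669)) = 1/(-8281538 + (√(1782653/1244) - 2472669)) = 1/(-8281538 + (√554405083/622 - 2472669)) = 1/(-8281538 + (-2472669 + √554405083/622)) = 1/(-10754207 + √554405083/622)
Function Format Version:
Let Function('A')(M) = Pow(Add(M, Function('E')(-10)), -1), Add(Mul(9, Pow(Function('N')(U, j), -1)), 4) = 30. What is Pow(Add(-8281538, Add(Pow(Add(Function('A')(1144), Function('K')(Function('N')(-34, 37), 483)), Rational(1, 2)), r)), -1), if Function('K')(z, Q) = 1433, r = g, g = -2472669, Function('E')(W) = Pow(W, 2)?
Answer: Add(Rational(-13378233508, 143872292437585503), Mul(Rational(-2, 143872292437585503), Pow(554405083, Rational(1, 2)))) ≈ -9.2987e-8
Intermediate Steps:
r = -2472669
Function('N')(U, j) = Rational(9, 26) (Function('N')(U, j) = Mul(9, Pow(Add(-4, 30), -1)) = Mul(9, Pow(26, -1)) = Mul(9, Rational(1, 26)) = Rational(9, 26))
Function('A')(M) = Pow(Add(100, M), -1) (Function('A')(M) = Pow(Add(M, Pow(-10, 2)), -1) = Pow(Add(M, 100), -1) = Pow(Add(100, M), -1))
Pow(Add(-8281538, Add(Pow(Add(Function('A')(1144), Function('K')(Function('N')(-34, 37), 483)), Rational(1, 2)), r)), -1) = Pow(Add(-8281538, Add(Pow(Add(Pow(Add(100, 1144), -1), 1433), Rational(1, 2)), -2472669)), -1) = Pow(Add(-8281538, Add(Pow(Add(Pow(1244, -1), 1433), Rational(1, 2)), -2472669)), -1) = Pow(Add(-8281538, Add(Pow(Add(Rational(1, 1244), 1433), Rational(1, 2)), -2472669)), -1) = Pow(Add(-8281538, Add(Pow(Rational(1782653, 1244), Rational(1, 2)), -2472669)), -1) = Pow(Add(-8281538, Add(Mul(Rational(1, 622), Pow(554405083, Rational(1, 2))), -2472669)), -1) = Pow(Add(-8281538, Add(-2472669, Mul(Rational(1, 622), Pow(554405083, Rational(1, 2))))), -1) = Pow(Add(-10754207, Mul(Rational(1, 622), Pow(554405083, Rational(1, 2)))), -1)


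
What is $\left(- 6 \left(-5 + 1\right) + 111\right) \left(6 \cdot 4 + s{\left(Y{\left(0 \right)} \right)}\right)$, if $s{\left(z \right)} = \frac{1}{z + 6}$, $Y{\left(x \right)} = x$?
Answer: $\frac{6525}{2} \approx 3262.5$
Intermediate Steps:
$s{\left(z \right)} = \frac{1}{6 + z}$
$\left(- 6 \left(-5 + 1\right) + 111\right) \left(6 \cdot 4 + s{\left(Y{\left(0 \right)} \right)}\right) = \left(- 6 \left(-5 + 1\right) + 111\right) \left(6 \cdot 4 + \frac{1}{6 + 0}\right) = \left(\left(-6\right) \left(-4\right) + 111\right) \left(24 + \frac{1}{6}\right) = \left(24 + 111\right) \left(24 + \frac{1}{6}\right) = 135 \cdot \frac{145}{6} = \frac{6525}{2}$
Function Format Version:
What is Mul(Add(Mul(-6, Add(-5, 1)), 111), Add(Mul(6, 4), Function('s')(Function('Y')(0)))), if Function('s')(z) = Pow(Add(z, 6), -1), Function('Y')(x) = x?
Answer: Rational(6525, 2) ≈ 3262.5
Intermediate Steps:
Function('s')(z) = Pow(Add(6, z), -1)
Mul(Add(Mul(-6, Add(-5, 1)), 111), Add(Mul(6, 4), Function('s')(Function('Y')(0)))) = Mul(Add(Mul(-6, Add(-5, 1)), 111), Add(Mul(6, 4), Pow(Add(6, 0), -1))) = Mul(Add(Mul(-6, -4), 111), Add(24, Pow(6, -1))) = Mul(Add(24, 111), Add(24, Rational(1, 6))) = Mul(135, Rational(145, 6)) = Rational(6525, 2)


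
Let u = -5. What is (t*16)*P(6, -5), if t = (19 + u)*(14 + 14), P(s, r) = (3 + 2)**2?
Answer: 156800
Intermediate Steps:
P(s, r) = 25 (P(s, r) = 5**2 = 25)
t = 392 (t = (19 - 5)*(14 + 14) = 14*28 = 392)
(t*16)*P(6, -5) = (392*16)*25 = 6272*25 = 156800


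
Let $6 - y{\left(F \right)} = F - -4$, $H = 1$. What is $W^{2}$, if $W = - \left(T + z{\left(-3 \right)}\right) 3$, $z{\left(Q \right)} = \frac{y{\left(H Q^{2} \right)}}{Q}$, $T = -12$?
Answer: $841$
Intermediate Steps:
$y{\left(F \right)} = 2 - F$ ($y{\left(F \right)} = 6 - \left(F - -4\right) = 6 - \left(F + 4\right) = 6 - \left(4 + F\right) = 2 - F$)
$z{\left(Q \right)} = \frac{2 - Q^{2}}{Q}$ ($z{\left(Q \right)} = \frac{2 - 1 Q^{2}}{Q} = \frac{2 - Q^{2}}{Q}$)
$W = 29$ ($W = - \left(-12 + \left(\left(-1\right) \left(-3\right) + \frac{2}{-3}\right)\right) 3 = - \left(-12 + \left(3 + 2 \left(- \frac{1}{3}\right)\right)\right) 3 = - \left(-12 + \left(3 - \frac{2}{3}\right)\right) 3 = - \left(-12 + \frac{7}{3}\right) 3 = - \frac{\left(-29\right) 3}{3} = \left(-1\right) \left(-29\right) = 29$)
$W^{2} = 29^{2} = 841$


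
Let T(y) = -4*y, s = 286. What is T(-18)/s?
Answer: 36/143 ≈ 0.25175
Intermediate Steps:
T(-18)/s = -4*(-18)/286 = 72*(1/286) = 36/143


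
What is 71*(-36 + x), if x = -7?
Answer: -3053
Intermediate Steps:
71*(-36 + x) = 71*(-36 - 7) = 71*(-43) = -3053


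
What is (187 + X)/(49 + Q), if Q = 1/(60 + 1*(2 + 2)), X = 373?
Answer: 35840/3137 ≈ 11.425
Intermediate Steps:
Q = 1/64 (Q = 1/(60 + 1*4) = 1/(60 + 4) = 1/64 ≈ 0.015625)
(187 + X)/(49 + Q) = (187 + 373)/(49 + 1/64) = 560/(3137/64) = 560*(64/3137) = 35840/3137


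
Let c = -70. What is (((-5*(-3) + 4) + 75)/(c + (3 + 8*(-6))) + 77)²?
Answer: 76755121/13225 ≈ 5803.8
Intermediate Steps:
(((-5*(-3) + 4) + 75)/(c + (3 + 8*(-6))) + 77)² = (((-5*(-3) + 4) + 75)/(-70 + (3 + 8*(-6))) + 77)² = (((15 + 4) + 75)/(-70 + (3 - 48)) + 77)² = ((19 + 75)/(-70 - 45) + 77)² = (94/(-115) + 77)² = (94*(-1/115) + 77)² = (-94/115 + 77)² = (8761/115)² = 76755121/13225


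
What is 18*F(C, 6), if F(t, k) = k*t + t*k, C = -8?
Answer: -1728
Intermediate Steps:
F(t, k) = 2*k*t (F(t, k) = k*t + k*t = 2*k*t)
18*F(C, 6) = 18*(2*6*(-8)) = 18*(-96) = -1728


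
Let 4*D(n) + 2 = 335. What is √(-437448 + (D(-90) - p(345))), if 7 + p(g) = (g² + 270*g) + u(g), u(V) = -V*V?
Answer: I*√2122031/2 ≈ 728.36*I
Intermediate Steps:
D(n) = 333/4 (D(n) = -½ + (¼)*335 = -½ + 335/4 = 333/4)
u(V) = -V²
p(g) = -7 + 270*g (p(g) = -7 + ((g² + 270*g) - g²) = -7 + 270*g)
√(-437448 + (D(-90) - p(345))) = √(-437448 + (333/4 - (-7 + 270*345))) = √(-437448 + (333/4 - (-7 + 93150))) = √(-437448 + (333/4 - 1*93143)) = √(-437448 + (333/4 - 93143)) = √(-437448 - 372239/4) = √(-2122031/4) = I*√2122031/2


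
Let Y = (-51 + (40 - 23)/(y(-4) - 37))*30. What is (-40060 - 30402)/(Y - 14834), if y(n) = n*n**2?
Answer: 508333/118091 ≈ 4.3046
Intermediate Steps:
y(n) = n**3
Y = -155040/101 (Y = (-51 + (40 - 23)/((-4)**3 - 37))*30 = (-51 + 17/(-64 - 37))*30 = (-51 + 17/(-101))*30 = (-51 + 17*(-1/101))*30 = (-51 - 17/101)*30 = -5168/101*30 = -155040/101 ≈ -1535.0)
(-40060 - 30402)/(Y - 14834) = (-40060 - 30402)/(-155040/101 - 14834) = -70462/(-1653274/101) = -70462*(-101/1653274) = 508333/118091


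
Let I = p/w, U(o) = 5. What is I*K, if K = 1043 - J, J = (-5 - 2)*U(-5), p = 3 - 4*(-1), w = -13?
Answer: -7546/13 ≈ -580.46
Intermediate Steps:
p = 7 (p = 3 + 4 = 7)
J = -35 (J = (-5 - 2)*5 = -7*5 = -35)
I = -7/13 (I = 7/(-13) = 7*(-1/13) = -7/13 ≈ -0.53846)
K = 1078 (K = 1043 - 1*(-35) = 1043 + 35 = 1078)
I*K = -7/13*1078 = -7546/13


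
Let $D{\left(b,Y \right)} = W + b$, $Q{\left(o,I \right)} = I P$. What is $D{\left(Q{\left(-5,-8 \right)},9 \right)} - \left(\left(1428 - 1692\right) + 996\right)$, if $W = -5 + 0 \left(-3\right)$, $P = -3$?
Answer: $-713$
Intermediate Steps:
$W = -5$ ($W = -5 + 0 = -5$)
$Q{\left(o,I \right)} = - 3 I$ ($Q{\left(o,I \right)} = I \left(-3\right) = - 3 I$)
$D{\left(b,Y \right)} = -5 + b$
$D{\left(Q{\left(-5,-8 \right)},9 \right)} - \left(\left(1428 - 1692\right) + 996\right) = \left(-5 - -24\right) - \left(\left(1428 - 1692\right) + 996\right) = \left(-5 + 24\right) - \left(-264 + 996\right) = 19 - 732 = -713$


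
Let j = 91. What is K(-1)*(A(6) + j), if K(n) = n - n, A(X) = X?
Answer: 0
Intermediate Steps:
K(n) = 0
K(-1)*(A(6) + j) = 0*(6 + 91) = 0*97 = 0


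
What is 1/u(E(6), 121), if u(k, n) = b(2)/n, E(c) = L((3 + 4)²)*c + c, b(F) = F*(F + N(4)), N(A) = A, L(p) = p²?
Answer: 121/12 ≈ 10.083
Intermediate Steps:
b(F) = F*(4 + F) (b(F) = F*(F + 4) = F*(4 + F))
E(c) = 2402*c (E(c) = ((3 + 4)²)²*c + c = (7²)²*c + c = 49²*c + c = 2401*c + c = 2402*c)
u(k, n) = 12/n (u(k, n) = (2*(4 + 2))/n = (2*6)/n = 12/n)
1/u(E(6), 121) = 1/(12/121) = 121/12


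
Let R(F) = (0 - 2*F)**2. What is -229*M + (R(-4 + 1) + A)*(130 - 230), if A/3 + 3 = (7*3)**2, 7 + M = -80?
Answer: -115077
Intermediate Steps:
M = -87 (M = -7 - 80 = -87)
R(F) = 4*F**2 (R(F) = (-2*F)**2 = 4*F**2)
A = 1314 (A = -9 + 3*(7*3)**2 = -9 + 3*21**2 = -9 + 3*441 = -9 + 1323 = 1314)
-229*M + (R(-4 + 1) + A)*(130 - 230) = -229*(-87) + (4*(-4 + 1)**2 + 1314)*(130 - 230) = 19923 + (4*(-3)**2 + 1314)*(-100) = 19923 + (4*9 + 1314)*(-100) = 19923 + (36 + 1314)*(-100) = 19923 + 1350*(-100) = 19923 - 135000 = -115077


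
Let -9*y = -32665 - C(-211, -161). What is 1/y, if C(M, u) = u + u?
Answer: 3/10781 ≈ 0.00027827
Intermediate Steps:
C(M, u) = 2*u
y = 10781/3 (y = -(-32665 - 2*(-161))/9 = -(-32665 - 1*(-322))/9 = -(-32665 + 322)/9 = -⅑*(-32343) = 10781/3 ≈ 3593.7)
1/y = 1/(10781/3) = 3/10781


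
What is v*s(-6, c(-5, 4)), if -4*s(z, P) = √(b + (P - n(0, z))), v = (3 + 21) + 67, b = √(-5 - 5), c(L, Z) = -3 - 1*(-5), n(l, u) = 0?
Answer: -91*√(2 + I*√10)/4 ≈ -38.547 - 21.23*I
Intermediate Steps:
c(L, Z) = 2 (c(L, Z) = -3 + 5 = 2)
b = I*√10 (b = √(-10) = I*√10 ≈ 3.1623*I)
v = 91 (v = 24 + 67 = 91)
s(z, P) = -√(P + I*√10)/4 (s(z, P) = -√(I*√10 + (P - 1*0))/4 = -√(I*√10 + (P + 0))/4 = -√(I*√10 + P)/4 = -√(P + I*√10)/4)
v*s(-6, c(-5, 4)) = 91*(-√(2 + I*√10)/4) = -91*√(2 + I*√10)/4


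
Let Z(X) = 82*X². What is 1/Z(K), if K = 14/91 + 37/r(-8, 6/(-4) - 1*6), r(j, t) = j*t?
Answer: 304200/14809241 ≈ 0.020541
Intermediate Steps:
K = 601/780 (K = 14/91 + 37/((-8*(6/(-4) - 1*6))) = 14*(1/91) + 37/((-8*(6*(-¼) - 6))) = 2/13 + 37/((-8*(-3/2 - 6))) = 2/13 + 37/((-8*(-15/2))) = 2/13 + 37/60 = 601/780 ≈ 0.77051)
1/Z(K) = 1/(82*(601/780)²) = 1/(82*(361201/608400)) = 1/(14809241/304200) = 304200/14809241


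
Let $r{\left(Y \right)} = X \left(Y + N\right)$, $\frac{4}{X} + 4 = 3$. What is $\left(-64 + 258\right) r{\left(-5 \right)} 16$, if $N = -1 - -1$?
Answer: $62080$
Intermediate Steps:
$X = -4$ ($X = \frac{4}{-4 + 3} = \frac{4}{-1} = 4 \left(-1\right) = -4$)
$N = 0$ ($N = -1 + 1 = 0$)
$r{\left(Y \right)} = - 4 Y$ ($r{\left(Y \right)} = - 4 \left(Y + 0\right) = - 4 Y$)
$\left(-64 + 258\right) r{\left(-5 \right)} 16 = \left(-64 + 258\right) \left(-4\right) \left(-5\right) 16 = 194 \cdot 20 \cdot 16 = 194 \cdot 320 = 62080$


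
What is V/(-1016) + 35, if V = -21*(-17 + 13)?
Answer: 8869/254 ≈ 34.917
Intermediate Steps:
V = 84 (V = -21*(-4) = 84)
V/(-1016) + 35 = 84/(-1016) + 35 = 84*(-1/1016) + 35 = -21/254 + 35 = 8869/254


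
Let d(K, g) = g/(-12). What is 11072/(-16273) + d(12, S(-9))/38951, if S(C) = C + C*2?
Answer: -1724915431/2535398492 ≈ -0.68033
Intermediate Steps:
S(C) = 3*C (S(C) = C + 2*C = 3*C)
d(K, g) = -g/12 (d(K, g) = g*(-1/12) = -g/12)
11072/(-16273) + d(12, S(-9))/38951 = 11072/(-16273) - (-9)/4/38951 = 11072*(-1/16273) - 1/12*(-27)*(1/38951) = -11072/16273 + (9/4)*(1/38951) = -11072/16273 + 9/155804 = -1724915431/2535398492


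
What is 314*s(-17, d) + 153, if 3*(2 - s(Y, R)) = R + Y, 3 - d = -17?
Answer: 467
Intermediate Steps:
d = 20 (d = 3 - 1*(-17) = 3 + 17 = 20)
s(Y, R) = 2 - R/3 - Y/3 (s(Y, R) = 2 - (R + Y)/3 = 2 + (-R/3 - Y/3) = 2 - R/3 - Y/3)
314*s(-17, d) + 153 = 314*(2 - ⅓*20 - ⅓*(-17)) + 153 = 314*(2 - 20/3 + 17/3) + 153 = 314*1 + 153 = 314 + 153 = 467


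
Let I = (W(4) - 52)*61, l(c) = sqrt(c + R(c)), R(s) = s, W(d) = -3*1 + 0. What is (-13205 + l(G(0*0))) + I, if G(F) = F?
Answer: -16560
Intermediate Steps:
W(d) = -3 (W(d) = -3 + 0 = -3)
l(c) = sqrt(2)*sqrt(c) (l(c) = sqrt(c + c) = sqrt(2*c) = sqrt(2)*sqrt(c))
I = -3355 (I = (-3 - 52)*61 = -55*61 = -3355)
(-13205 + l(G(0*0))) + I = (-13205 + sqrt(2)*sqrt(0*0)) - 3355 = (-13205 + sqrt(2)*sqrt(0)) - 3355 = (-13205 + sqrt(2)*0) - 3355 = (-13205 + 0) - 3355 = -13205 - 3355 = -16560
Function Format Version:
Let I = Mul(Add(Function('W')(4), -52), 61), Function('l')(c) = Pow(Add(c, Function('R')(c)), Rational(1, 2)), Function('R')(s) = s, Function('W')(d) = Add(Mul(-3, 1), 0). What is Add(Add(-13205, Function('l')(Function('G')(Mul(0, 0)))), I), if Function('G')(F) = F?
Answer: -16560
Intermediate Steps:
Function('W')(d) = -3 (Function('W')(d) = Add(-3, 0) = -3)
Function('l')(c) = Mul(Pow(2, Rational(1, 2)), Pow(c, Rational(1, 2))) (Function('l')(c) = Pow(Add(c, c), Rational(1, 2)) = Pow(Mul(2, c), Rational(1, 2)) = Mul(Pow(2, Rational(1, 2)), Pow(c, Rational(1, 2))))
I = -3355 (I = Mul(Add(-3, -52), 61) = Mul(-55, 61) = -3355)
Add(Add(-13205, Function('l')(Function('G')(Mul(0, 0)))), I) = Add(Add(-13205, Mul(Pow(2, Rational(1, 2)), Pow(Mul(0, 0), Rational(1, 2)))), -3355) = Add(Add(-13205, Mul(Pow(2, Rational(1, 2)), Pow(0, Rational(1, 2)))), -3355) = Add(Add(-13205, Mul(Pow(2, Rational(1, 2)), 0)), -3355) = Add(Add(-13205, 0), -3355) = Add(-13205, -3355) = -16560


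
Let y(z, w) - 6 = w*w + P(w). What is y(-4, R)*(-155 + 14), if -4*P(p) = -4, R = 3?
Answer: -2256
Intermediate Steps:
P(p) = 1 (P(p) = -¼*(-4) = 1)
y(z, w) = 7 + w² (y(z, w) = 6 + (w*w + 1) = 6 + (w² + 1) = 6 + (1 + w²) = 7 + w²)
y(-4, R)*(-155 + 14) = (7 + 3²)*(-155 + 14) = (7 + 9)*(-141) = 16*(-141) = -2256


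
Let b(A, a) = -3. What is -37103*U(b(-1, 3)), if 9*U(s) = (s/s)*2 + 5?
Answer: -259721/9 ≈ -28858.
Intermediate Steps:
U(s) = 7/9 (U(s) = ((s/s)*2 + 5)/9 = (1*2 + 5)/9 = (2 + 5)/9 = (⅑)*7 = 7/9)
-37103*U(b(-1, 3)) = -37103*7/9 = -259721/9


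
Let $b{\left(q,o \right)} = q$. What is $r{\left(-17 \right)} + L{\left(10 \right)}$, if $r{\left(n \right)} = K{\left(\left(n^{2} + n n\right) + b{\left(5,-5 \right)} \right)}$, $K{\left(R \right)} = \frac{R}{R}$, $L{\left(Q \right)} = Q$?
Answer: $11$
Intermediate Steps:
$K{\left(R \right)} = 1$
$r{\left(n \right)} = 1$
$r{\left(-17 \right)} + L{\left(10 \right)} = 1 + 10 = 11$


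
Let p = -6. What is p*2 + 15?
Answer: 3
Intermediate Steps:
p*2 + 15 = -6*2 + 15 = -12 + 15 = 3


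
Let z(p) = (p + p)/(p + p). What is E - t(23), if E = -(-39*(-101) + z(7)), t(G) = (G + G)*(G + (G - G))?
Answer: -4998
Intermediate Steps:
t(G) = 2*G² (t(G) = (2*G)*(G + 0) = (2*G)*G = 2*G²)
z(p) = 1 (z(p) = (2*p)/((2*p)) = (2*p)*(1/(2*p)) = 1)
E = -3940 (E = -(-39*(-101) + 1) = -(3939 + 1) = -1*3940 = -3940)
E - t(23) = -3940 - 2*23² = -3940 - 2*529 = -3940 - 1*1058 = -3940 - 1058 = -4998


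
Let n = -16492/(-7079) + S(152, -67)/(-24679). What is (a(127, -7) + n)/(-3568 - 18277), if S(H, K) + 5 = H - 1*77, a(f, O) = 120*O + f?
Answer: 24831294499/763275838529 ≈ 0.032533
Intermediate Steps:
a(f, O) = f + 120*O
S(H, K) = -82 + H (S(H, K) = -5 + (H - 1*77) = -5 + (H - 77) = -5 + (-77 + H) = -82 + H)
n = 406510538/174702641 (n = -16492/(-7079) + (-82 + 152)/(-24679) = -16492*(-1/7079) + 70*(-1/24679) = 16492/7079 - 70/24679 = 406510538/174702641 ≈ 2.3269)
(a(127, -7) + n)/(-3568 - 18277) = ((127 + 120*(-7)) + 406510538/174702641)/(-3568 - 18277) = ((127 - 840) + 406510538/174702641)/(-21845) = (-713 + 406510538/174702641)*(-1/21845) = -124156472495/174702641*(-1/21845) = 24831294499/763275838529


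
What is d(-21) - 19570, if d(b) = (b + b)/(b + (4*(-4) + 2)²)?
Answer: -489256/25 ≈ -19570.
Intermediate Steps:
d(b) = 2*b/(196 + b) (d(b) = (2*b)/(b + (-16 + 2)²) = (2*b)/(b + (-14)²) = (2*b)/(b + 196) = (2*b)/(196 + b) = 2*b/(196 + b))
d(-21) - 19570 = 2*(-21)/(196 - 21) - 19570 = 2*(-21)/175 - 19570 = 2*(-21)*(1/175) - 19570 = -6/25 - 19570 = -489256/25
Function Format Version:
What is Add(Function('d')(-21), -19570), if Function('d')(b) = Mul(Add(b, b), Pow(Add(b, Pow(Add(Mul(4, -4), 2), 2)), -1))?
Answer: Rational(-489256, 25) ≈ -19570.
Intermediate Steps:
Function('d')(b) = Mul(2, b, Pow(Add(196, b), -1)) (Function('d')(b) = Mul(Mul(2, b), Pow(Add(b, Pow(Add(-16, 2), 2)), -1)) = Mul(Mul(2, b), Pow(Add(b, Pow(-14, 2)), -1)) = Mul(Mul(2, b), Pow(Add(b, 196), -1)) = Mul(Mul(2, b), Pow(Add(196, b), -1)) = Mul(2, b, Pow(Add(196, b), -1)))
Add(Function('d')(-21), -19570) = Add(Mul(2, -21, Pow(Add(196, -21), -1)), -19570) = Add(Mul(2, -21, Pow(175, -1)), -19570) = Add(Mul(2, -21, Rational(1, 175)), -19570) = Add(Rational(-6, 25), -19570) = Rational(-489256, 25)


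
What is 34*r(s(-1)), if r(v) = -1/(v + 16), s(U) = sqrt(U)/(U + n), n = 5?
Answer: -512/241 + 8*I/241 ≈ -2.1245 + 0.033195*I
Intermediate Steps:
s(U) = sqrt(U)/(5 + U) (s(U) = sqrt(U)/(U + 5) = sqrt(U)/(5 + U))
r(v) = -1/(16 + v)
34*r(s(-1)) = 34*(-1/(16 + sqrt(-1)/(5 - 1))) = 34*(-1/(16 + I/4)) = 34*(-16*(16 - I/4)/4097) = -32*(16 - I/4)/241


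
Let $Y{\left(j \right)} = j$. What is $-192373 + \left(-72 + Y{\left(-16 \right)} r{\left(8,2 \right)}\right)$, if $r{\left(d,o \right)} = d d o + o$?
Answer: $-194525$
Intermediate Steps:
$r{\left(d,o \right)} = o + o d^{2}$ ($r{\left(d,o \right)} = d^{2} o + o = o d^{2} + o = o + o d^{2}$)
$-192373 + \left(-72 + Y{\left(-16 \right)} r{\left(8,2 \right)}\right) = -192373 - \left(72 + 16 \cdot 2 \left(1 + 8^{2}\right)\right) = -192373 - \left(72 + 16 \cdot 2 \left(1 + 64\right)\right) = -192373 - \left(72 + 16 \cdot 2 \cdot 65\right) = -192373 - 2152 = -194525$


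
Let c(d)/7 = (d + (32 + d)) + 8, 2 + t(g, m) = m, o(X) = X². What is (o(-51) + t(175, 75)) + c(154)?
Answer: 5110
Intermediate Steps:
t(g, m) = -2 + m
c(d) = 280 + 14*d (c(d) = 7*((d + (32 + d)) + 8) = 7*((32 + 2*d) + 8) = 7*(40 + 2*d) = 280 + 14*d)
(o(-51) + t(175, 75)) + c(154) = ((-51)² + (-2 + 75)) + (280 + 14*154) = (2601 + 73) + (280 + 2156) = 2674 + 2436 = 5110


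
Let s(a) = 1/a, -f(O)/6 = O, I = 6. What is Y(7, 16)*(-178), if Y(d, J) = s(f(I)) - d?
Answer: 22517/18 ≈ 1250.9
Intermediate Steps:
f(O) = -6*O
s(a) = 1/a
Y(d, J) = -1/36 - d (Y(d, J) = 1/(-6*6) - d = 1/(-36) - d = -1/36 - d)
Y(7, 16)*(-178) = (-1/36 - 1*7)*(-178) = (-1/36 - 7)*(-178) = -253/36*(-178) = 22517/18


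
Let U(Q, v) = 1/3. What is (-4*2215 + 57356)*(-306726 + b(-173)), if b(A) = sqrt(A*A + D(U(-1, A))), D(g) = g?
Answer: -14874984096 + 96992*sqrt(67341)/3 ≈ -1.4867e+10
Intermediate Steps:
U(Q, v) = 1/3
b(A) = sqrt(1/3 + A**2) (b(A) = sqrt(A*A + 1/3) = sqrt(A**2 + 1/3) = sqrt(1/3 + A**2))
(-4*2215 + 57356)*(-306726 + b(-173)) = (-4*2215 + 57356)*(-306726 + sqrt(3 + 9*(-173)**2)/3) = (-8860 + 57356)*(-306726 + sqrt(3 + 9*29929)/3) = 48496*(-306726 + sqrt(3 + 269361)/3) = 48496*(-306726 + sqrt(269364)/3) = 48496*(-306726 + (2*sqrt(67341))/3) = 48496*(-306726 + 2*sqrt(67341)/3) = -14874984096 + 96992*sqrt(67341)/3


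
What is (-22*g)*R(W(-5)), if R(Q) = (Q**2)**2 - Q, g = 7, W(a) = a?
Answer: -97020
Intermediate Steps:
R(Q) = Q**4 - Q
(-22*g)*R(W(-5)) = (-22*7)*((-5)**4 - 1*(-5)) = -154*(625 + 5) = -154*630 = -97020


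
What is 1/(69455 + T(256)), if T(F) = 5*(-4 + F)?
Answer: 1/70715 ≈ 1.4141e-5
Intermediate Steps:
T(F) = -20 + 5*F
1/(69455 + T(256)) = 1/(69455 + (-20 + 5*256)) = 1/(69455 + (-20 + 1280)) = 1/(69455 + 1260) = 1/70715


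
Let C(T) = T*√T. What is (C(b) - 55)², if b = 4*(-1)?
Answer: 2961 + 880*I ≈ 2961.0 + 880.0*I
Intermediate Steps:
b = -4
C(T) = T^(3/2)
(C(b) - 55)² = ((-4)^(3/2) - 55)² = (-8*I - 55)² = (-55 - 8*I)²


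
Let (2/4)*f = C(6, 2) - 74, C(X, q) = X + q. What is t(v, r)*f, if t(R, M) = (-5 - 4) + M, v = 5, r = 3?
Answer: 792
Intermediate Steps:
t(R, M) = -9 + M
f = -132 (f = 2*((6 + 2) - 74) = 2*(8 - 74) = 2*(-66) = -132)
t(v, r)*f = (-9 + 3)*(-132) = -6*(-132) = 792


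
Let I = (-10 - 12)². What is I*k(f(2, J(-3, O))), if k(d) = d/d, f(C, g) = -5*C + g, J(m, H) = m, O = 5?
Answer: 484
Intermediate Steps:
f(C, g) = g - 5*C
k(d) = 1
I = 484 (I = (-22)² = 484)
I*k(f(2, J(-3, O))) = 484*1 = 484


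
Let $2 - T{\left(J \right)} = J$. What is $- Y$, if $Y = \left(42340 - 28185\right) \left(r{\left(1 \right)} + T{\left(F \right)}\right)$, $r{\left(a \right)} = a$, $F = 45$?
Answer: $594510$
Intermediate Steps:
$T{\left(J \right)} = 2 - J$
$Y = -594510$ ($Y = \left(42340 - 28185\right) \left(1 + \left(2 - 45\right)\right) = 14155 \left(1 + \left(2 - 45\right)\right) = 14155 \left(1 - 43\right) = 14155 \left(-42\right) = -594510$)
$- Y = \left(-1\right) \left(-594510\right) = 594510$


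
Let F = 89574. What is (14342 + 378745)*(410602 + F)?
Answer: 196612683312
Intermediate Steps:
(14342 + 378745)*(410602 + F) = (14342 + 378745)*(410602 + 89574) = 393087*500176 = 196612683312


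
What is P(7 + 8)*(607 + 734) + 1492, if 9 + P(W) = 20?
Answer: 16243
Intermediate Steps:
P(W) = 11 (P(W) = -9 + 20 = 11)
P(7 + 8)*(607 + 734) + 1492 = 11*(607 + 734) + 1492 = 11*1341 + 1492 = 14751 + 1492 = 16243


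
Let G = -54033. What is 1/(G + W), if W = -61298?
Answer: -1/115331 ≈ -8.6707e-6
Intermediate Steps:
1/(G + W) = 1/(-54033 - 61298) = 1/(-115331) = -1/115331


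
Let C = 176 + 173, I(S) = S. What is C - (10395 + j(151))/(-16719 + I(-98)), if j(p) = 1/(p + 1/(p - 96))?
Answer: 48835359623/139682002 ≈ 349.62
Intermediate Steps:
j(p) = 1/(p + 1/(-96 + p))
C = 349
C - (10395 + j(151))/(-16719 + I(-98)) = 349 - (10395 + (-96 + 151)/(1 + 151² - 96*151))/(-16719 - 98) = 349 - (10395 + 55/(1 + 22801 - 14496))/(-16817) = 349 - (10395 + 55/8306)*(-1)/16817 = 349 - 86340925*(-1)/(8306*16817) = 349 - 1*(-86340925/139682002) = 349 + 86340925/139682002 = 48835359623/139682002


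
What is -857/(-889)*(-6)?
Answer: -5142/889 ≈ -5.7840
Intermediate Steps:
-857/(-889)*(-6) = -857*(-1/889)*(-6) = (857/889)*(-6) = -5142/889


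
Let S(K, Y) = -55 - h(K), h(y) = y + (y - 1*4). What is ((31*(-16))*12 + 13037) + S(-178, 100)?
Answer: 7390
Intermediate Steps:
h(y) = -4 + 2*y (h(y) = y + (y - 4) = y + (-4 + y) = -4 + 2*y)
S(K, Y) = -51 - 2*K (S(K, Y) = -55 - (-4 + 2*K) = -55 + (4 - 2*K) = -51 - 2*K)
((31*(-16))*12 + 13037) + S(-178, 100) = ((31*(-16))*12 + 13037) + (-51 - 2*(-178)) = (-496*12 + 13037) + (-51 + 356) = (-5952 + 13037) + 305 = 7085 + 305 = 7390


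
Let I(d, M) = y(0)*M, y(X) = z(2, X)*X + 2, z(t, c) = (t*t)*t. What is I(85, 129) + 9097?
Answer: 9355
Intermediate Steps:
z(t, c) = t³ (z(t, c) = t²*t = t³)
y(X) = 2 + 8*X (y(X) = 2³*X + 2 = 8*X + 2 = 2 + 8*X)
I(d, M) = 2*M (I(d, M) = (2 + 8*0)*M = (2 + 0)*M = 2*M)
I(85, 129) + 9097 = 2*129 + 9097 = 258 + 9097 = 9355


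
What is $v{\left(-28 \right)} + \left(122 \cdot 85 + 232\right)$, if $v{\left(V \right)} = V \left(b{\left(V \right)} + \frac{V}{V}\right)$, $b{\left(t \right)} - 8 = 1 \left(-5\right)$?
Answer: $10490$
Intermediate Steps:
$b{\left(t \right)} = 3$ ($b{\left(t \right)} = 8 + 1 \left(-5\right) = 8 - 5 = 3$)
$v{\left(V \right)} = 4 V$ ($v{\left(V \right)} = V \left(3 + \frac{V}{V}\right) = V \left(3 + 1\right) = V 4 = 4 V$)
$v{\left(-28 \right)} + \left(122 \cdot 85 + 232\right) = 4 \left(-28\right) + \left(122 \cdot 85 + 232\right) = -112 + \left(10370 + 232\right) = -112 + 10602 = 10490$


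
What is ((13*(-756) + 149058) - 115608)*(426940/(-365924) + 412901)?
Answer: 28782637110252/2951 ≈ 9.7535e+9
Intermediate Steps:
((13*(-756) + 149058) - 115608)*(426940/(-365924) + 412901) = ((-9828 + 149058) - 115608)*(426940*(-1/365924) + 412901) = (139230 - 115608)*(-106735/91481 + 412901) = 23622*(37772489646/91481) = 28782637110252/2951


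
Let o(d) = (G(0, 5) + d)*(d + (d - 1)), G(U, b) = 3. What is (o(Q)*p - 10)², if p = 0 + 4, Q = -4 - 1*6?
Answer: 334084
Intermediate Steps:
Q = -10 (Q = -4 - 6 = -10)
o(d) = (-1 + 2*d)*(3 + d) (o(d) = (3 + d)*(d + (d - 1)) = (3 + d)*(d + (-1 + d)) = (3 + d)*(-1 + 2*d) = (-1 + 2*d)*(3 + d))
p = 4
(o(Q)*p - 10)² = ((-3 + 2*(-10)² + 5*(-10))*4 - 10)² = ((-3 + 2*100 - 50)*4 - 10)² = ((-3 + 200 - 50)*4 - 10)² = (147*4 - 10)² = (588 - 10)² = 578² = 334084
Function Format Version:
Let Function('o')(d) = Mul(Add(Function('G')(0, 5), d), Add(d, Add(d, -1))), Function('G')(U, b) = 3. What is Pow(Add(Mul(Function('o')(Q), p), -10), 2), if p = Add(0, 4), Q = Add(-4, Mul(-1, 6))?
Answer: 334084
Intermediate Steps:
Q = -10 (Q = Add(-4, -6) = -10)
Function('o')(d) = Mul(Add(-1, Mul(2, d)), Add(3, d)) (Function('o')(d) = Mul(Add(3, d), Add(d, Add(d, -1))) = Mul(Add(3, d), Add(d, Add(-1, d))) = Mul(Add(3, d), Add(-1, Mul(2, d))) = Mul(Add(-1, Mul(2, d)), Add(3, d)))
p = 4
Pow(Add(Mul(Function('o')(Q), p), -10), 2) = Pow(Add(Mul(Add(-3, Mul(2, Pow(-10, 2)), Mul(5, -10)), 4), -10), 2) = Pow(Add(Mul(Add(-3, Mul(2, 100), -50), 4), -10), 2) = Pow(Add(Mul(Add(-3, 200, -50), 4), -10), 2) = Pow(Add(Mul(147, 4), -10), 2) = Pow(Add(588, -10), 2) = Pow(578, 2) = 334084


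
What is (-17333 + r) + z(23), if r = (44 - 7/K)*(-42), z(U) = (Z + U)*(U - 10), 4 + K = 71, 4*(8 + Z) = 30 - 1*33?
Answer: -5089685/268 ≈ -18991.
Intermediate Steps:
Z = -35/4 (Z = -8 + (30 - 1*33)/4 = -8 + (30 - 33)/4 = -8 + (1/4)*(-3) = -8 - 3/4 = -35/4 ≈ -8.7500)
K = 67 (K = -4 + 71 = 67)
z(U) = (-10 + U)*(-35/4 + U) (z(U) = (-35/4 + U)*(U - 10) = (-35/4 + U)*(-10 + U) = (-10 + U)*(-35/4 + U))
r = -123522/67 (r = (44 - 7/67)*(-42) = (2941/67)*(-42) = -123522/67 ≈ -1843.6)
(-17333 + r) + z(23) = (-17333 - 123522/67) + (175/2 + 23**2 - 75/4*23) = -1284833/67 + (175/2 + 529 - 1725/4) = -1284833/67 + 741/4 = -5089685/268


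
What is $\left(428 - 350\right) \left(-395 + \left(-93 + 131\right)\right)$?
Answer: $-27846$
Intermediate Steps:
$\left(428 - 350\right) \left(-395 + \left(-93 + 131\right)\right) = 78 \left(-395 + 38\right) = 78 \left(-357\right) = -27846$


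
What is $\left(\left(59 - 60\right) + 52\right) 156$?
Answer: $7956$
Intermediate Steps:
$\left(\left(59 - 60\right) + 52\right) 156 = \left(-1 + 52\right) 156 = 51 \cdot 156 = 7956$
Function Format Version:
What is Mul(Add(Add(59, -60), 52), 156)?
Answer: 7956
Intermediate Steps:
Mul(Add(Add(59, -60), 52), 156) = Mul(Add(-1, 52), 156) = Mul(51, 156) = 7956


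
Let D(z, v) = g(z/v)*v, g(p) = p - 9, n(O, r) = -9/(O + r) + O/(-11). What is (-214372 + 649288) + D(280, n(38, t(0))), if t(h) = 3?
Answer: 196288309/451 ≈ 4.3523e+5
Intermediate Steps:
n(O, r) = -9/(O + r) - O/11 (n(O, r) = -9/(O + r) + O*(-1/11) = -9/(O + r) - O/11)
g(p) = -9 + p
D(z, v) = v*(-9 + z/v) (D(z, v) = (-9 + z/v)*v = v*(-9 + z/v))
(-214372 + 649288) + D(280, n(38, t(0))) = (-214372 + 649288) + (280 - 9*(-99 - 1*38² - 1*38*3)/(11*(38 + 3))) = 434916 + (280 - 9*(-99 - 1*1444 - 114)/(11*41)) = 434916 + (280 - 9*(-99 - 1444 - 114)/(11*41)) = 434916 + (280 - 9*(-1657)/(11*41)) = 434916 + (280 - 9*(-1657/451)) = 434916 + (280 + 14913/451) = 434916 + 141193/451 = 196288309/451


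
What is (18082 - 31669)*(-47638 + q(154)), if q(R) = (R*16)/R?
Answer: 647040114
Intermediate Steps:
q(R) = 16 (q(R) = (16*R)/R = 16)
(18082 - 31669)*(-47638 + q(154)) = (18082 - 31669)*(-47638 + 16) = -13587*(-47622) = 647040114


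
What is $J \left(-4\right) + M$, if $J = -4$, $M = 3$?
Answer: $19$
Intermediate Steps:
$J \left(-4\right) + M = \left(-4\right) \left(-4\right) + 3 = 16 + 3 = 19$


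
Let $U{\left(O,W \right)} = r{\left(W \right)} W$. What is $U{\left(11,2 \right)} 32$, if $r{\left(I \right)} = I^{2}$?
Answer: $256$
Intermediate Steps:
$U{\left(O,W \right)} = W^{3}$ ($U{\left(O,W \right)} = W^{2} W = W^{3}$)
$U{\left(11,2 \right)} 32 = 2^{3} \cdot 32 = 8 \cdot 32 = 256$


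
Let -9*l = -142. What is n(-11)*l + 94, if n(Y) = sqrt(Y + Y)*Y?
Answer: 94 - 1562*I*sqrt(22)/9 ≈ 94.0 - 814.05*I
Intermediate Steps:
l = 142/9 (l = -1/9*(-142) = 142/9 ≈ 15.778)
n(Y) = sqrt(2)*Y**(3/2) (n(Y) = sqrt(2*Y)*Y = (sqrt(2)*sqrt(Y))*Y = sqrt(2)*Y**(3/2))
n(-11)*l + 94 = (sqrt(2)*(-11)**(3/2))*(142/9) + 94 = (sqrt(2)*(-11*I*sqrt(11)))*(142/9) + 94 = -11*I*sqrt(22)*(142/9) + 94 = -1562*I*sqrt(22)/9 + 94 = 94 - 1562*I*sqrt(22)/9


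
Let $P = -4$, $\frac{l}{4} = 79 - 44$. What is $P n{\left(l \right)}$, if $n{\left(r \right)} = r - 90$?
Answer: $-200$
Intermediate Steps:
$l = 140$ ($l = 4 \left(79 - 44\right) = 4 \cdot 35 = 140$)
$n{\left(r \right)} = -90 + r$
$P n{\left(l \right)} = - 4 \left(-90 + 140\right) = \left(-4\right) 50 = -200$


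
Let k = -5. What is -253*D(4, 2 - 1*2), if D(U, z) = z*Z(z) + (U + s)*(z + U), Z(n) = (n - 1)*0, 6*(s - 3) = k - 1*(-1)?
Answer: -19228/3 ≈ -6409.3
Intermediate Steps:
s = 7/3 (s = 3 + (-5 - 1*(-1))/6 = 3 + (-5 + 1)/6 = 3 + (⅙)*(-4) = 3 - ⅔ = 7/3 ≈ 2.3333)
Z(n) = 0 (Z(n) = (-1 + n)*0 = 0)
D(U, z) = (7/3 + U)*(U + z) (D(U, z) = z*0 + (U + 7/3)*(z + U) = 0 + (7/3 + U)*(U + z) = (7/3 + U)*(U + z))
-253*D(4, 2 - 1*2) = -253*(4² + (7/3)*4 + 7*(2 - 1*2)/3 + 4*(2 - 1*2)) = -253*(16 + 28/3 + 7*(2 - 2)/3 + 4*(2 - 2)) = -253*(16 + 28/3 + (7/3)*0 + 4*0) = -253*(16 + 28/3 + 0 + 0) = -253*76/3 = -19228/3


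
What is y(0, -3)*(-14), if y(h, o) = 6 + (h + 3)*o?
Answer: 42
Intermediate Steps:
y(h, o) = 6 + o*(3 + h) (y(h, o) = 6 + (3 + h)*o = 6 + o*(3 + h))
y(0, -3)*(-14) = (6 + 3*(-3) + 0*(-3))*(-14) = (6 - 9 + 0)*(-14) = -3*(-14) = 42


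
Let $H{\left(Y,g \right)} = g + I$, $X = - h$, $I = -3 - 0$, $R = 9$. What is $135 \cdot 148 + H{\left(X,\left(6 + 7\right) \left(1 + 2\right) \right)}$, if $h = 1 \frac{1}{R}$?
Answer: $20016$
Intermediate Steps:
$h = \frac{1}{9}$ ($h = 1 \cdot \frac{1}{9} = \frac{1}{9} \approx 0.11111$)
$I = -3$ ($I = -3 + 0 = -3$)
$X = - \frac{1}{9}$ ($X = \left(-1\right) \frac{1}{9} = - \frac{1}{9} \approx -0.11111$)
$H{\left(Y,g \right)} = -3 + g$ ($H{\left(Y,g \right)} = g - 3 = -3 + g$)
$135 \cdot 148 + H{\left(X,\left(6 + 7\right) \left(1 + 2\right) \right)} = 135 \cdot 148 - \left(3 - \left(6 + 7\right) \left(1 + 2\right)\right) = 19980 + \left(-3 + 13 \cdot 3\right) = 19980 + \left(-3 + 39\right) = 19980 + 36 = 20016$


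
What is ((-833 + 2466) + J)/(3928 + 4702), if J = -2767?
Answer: -567/4315 ≈ -0.13140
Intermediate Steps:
((-833 + 2466) + J)/(3928 + 4702) = ((-833 + 2466) - 2767)/(3928 + 4702) = (1633 - 2767)/8630 = -1134*1/8630 = -567/4315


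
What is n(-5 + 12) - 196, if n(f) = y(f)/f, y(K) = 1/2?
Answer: -2743/14 ≈ -195.93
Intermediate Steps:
y(K) = ½
n(f) = 1/(2*f)
n(-5 + 12) - 196 = 1/(2*(-5 + 12)) - 196 = (½)/7 - 196 = (½)*(⅐) - 196 = 1/14 - 196 = -2743/14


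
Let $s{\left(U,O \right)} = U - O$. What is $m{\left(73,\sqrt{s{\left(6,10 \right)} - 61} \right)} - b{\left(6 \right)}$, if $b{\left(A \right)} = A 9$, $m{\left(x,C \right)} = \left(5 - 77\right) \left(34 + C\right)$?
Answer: $-2502 - 72 i \sqrt{65} \approx -2502.0 - 580.48 i$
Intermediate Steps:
$m{\left(x,C \right)} = -2448 - 72 C$ ($m{\left(x,C \right)} = - 72 \left(34 + C\right) = -2448 - 72 C$)
$b{\left(A \right)} = 9 A$
$m{\left(73,\sqrt{s{\left(6,10 \right)} - 61} \right)} - b{\left(6 \right)} = \left(-2448 - 72 \sqrt{\left(6 - 10\right) - 61}\right) - 9 \cdot 6 = \left(-2448 - 72 \sqrt{\left(6 - 10\right) - 61}\right) - 54 = \left(-2448 - 72 \sqrt{-4 - 61}\right) - 54 = \left(-2448 - 72 \sqrt{-65}\right) - 54 = \left(-2448 - 72 i \sqrt{65}\right) - 54 = -2502 - 72 i \sqrt{65}$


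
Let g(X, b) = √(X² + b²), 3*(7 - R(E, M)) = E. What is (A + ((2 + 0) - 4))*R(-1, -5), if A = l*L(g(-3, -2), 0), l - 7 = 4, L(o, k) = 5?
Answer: 1166/3 ≈ 388.67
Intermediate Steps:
R(E, M) = 7 - E/3
l = 11 (l = 7 + 4 = 11)
A = 55 (A = 11*5 = 55)
(A + ((2 + 0) - 4))*R(-1, -5) = (55 + ((2 + 0) - 4))*(7 - ⅓*(-1)) = (55 + (2 - 4))*(7 + ⅓) = (55 - 2)*(22/3) = 53*(22/3) = 1166/3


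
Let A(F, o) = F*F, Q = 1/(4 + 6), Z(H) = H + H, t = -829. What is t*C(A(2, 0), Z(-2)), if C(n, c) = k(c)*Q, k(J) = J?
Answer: 1658/5 ≈ 331.60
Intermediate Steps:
Z(H) = 2*H
Q = ⅒ (Q = 1/10 = ⅒ ≈ 0.10000)
A(F, o) = F²
C(n, c) = c/10 (C(n, c) = c*(⅒) = c/10)
t*C(A(2, 0), Z(-2)) = -829*2*(-2)/10 = -829*(-4)/10 = -829*(-⅖) = 1658/5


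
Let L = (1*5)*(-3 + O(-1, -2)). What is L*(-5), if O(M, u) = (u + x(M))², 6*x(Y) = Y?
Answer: -1525/36 ≈ -42.361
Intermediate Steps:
x(Y) = Y/6
O(M, u) = (u + M/6)²
L = 305/36 (L = (1*5)*(-3 + (-1 + 6*(-2))²/36) = 5*(-3 + (-1 - 12)²/36) = 5*(-3 + (1/36)*(-13)²) = 5*(-3 + (1/36)*169) = 5*(-3 + 169/36) = 5*(61/36) = 305/36 ≈ 8.4722)
L*(-5) = (305/36)*(-5) = -1525/36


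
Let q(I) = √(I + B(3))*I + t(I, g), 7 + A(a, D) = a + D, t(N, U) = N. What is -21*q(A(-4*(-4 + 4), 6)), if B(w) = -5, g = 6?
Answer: 21 + 21*I*√6 ≈ 21.0 + 51.439*I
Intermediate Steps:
A(a, D) = -7 + D + a (A(a, D) = -7 + (a + D) = -7 + (D + a) = -7 + D + a)
q(I) = I + I*√(-5 + I) (q(I) = √(I - 5)*I + I = √(-5 + I)*I + I = I*√(-5 + I) + I = I + I*√(-5 + I))
-21*q(A(-4*(-4 + 4), 6)) = -21*(-7 + 6 - 4*(-4 + 4))*(1 + √(-5 + (-7 + 6 - 4*(-4 + 4)))) = -21*(-7 + 6 - 4*0)*(1 + √(-5 + (-7 + 6 - 4*0))) = -21*(-7 + 6 + 0)*(1 + √(-5 + (-7 + 6 + 0))) = -(-21)*(1 + √(-5 - 1)) = -(-21)*(1 + √(-6)) = -(-21)*(1 + I*√6) = -21*(-1 - I*√6) = 21 + 21*I*√6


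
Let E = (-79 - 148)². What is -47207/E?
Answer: -47207/51529 ≈ -0.91613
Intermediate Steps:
E = 51529 (E = (-227)² = 51529)
-47207/E = -47207/51529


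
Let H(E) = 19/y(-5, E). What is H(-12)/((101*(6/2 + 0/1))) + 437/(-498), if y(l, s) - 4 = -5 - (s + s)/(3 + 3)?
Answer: -129257/150894 ≈ -0.85661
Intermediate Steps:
y(l, s) = -1 - s/3 (y(l, s) = 4 + (-5 - (s + s)/(3 + 3)) = 4 + (-5 - 2*s/6) = 4 + (-5 - s/3) = -1 - s/3)
H(E) = 19/(-1 - E/3)
H(-12)/((101*(6/2 + 0/1))) + 437/(-498) = (-57/(3 - 12))/((101*(6/2 + 0/1))) + 437/(-498) = (-57/(-9))/((101*(6*(½) + 0*1))) + 437*(-1/498) = (-57*(-⅑))/((101*(3 + 0))) - 437/498 = 19/(3*((101*3))) - 437/498 = (19/3)/303 - 437/498 = (19/3)*(1/303) - 437/498 = 19/909 - 437/498 = -129257/150894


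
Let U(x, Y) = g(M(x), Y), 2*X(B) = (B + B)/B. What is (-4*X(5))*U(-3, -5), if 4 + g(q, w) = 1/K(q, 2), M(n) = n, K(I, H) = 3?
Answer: 44/3 ≈ 14.667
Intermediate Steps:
X(B) = 1 (X(B) = ((B + B)/B)/2 = ((2*B)/B)/2 = (½)*2 = 1)
g(q, w) = -11/3 (g(q, w) = -4 + 1/3 = -4 + ⅓ = -11/3)
U(x, Y) = -11/3
(-4*X(5))*U(-3, -5) = -4*1*(-11/3) = -4*(-11/3) = 44/3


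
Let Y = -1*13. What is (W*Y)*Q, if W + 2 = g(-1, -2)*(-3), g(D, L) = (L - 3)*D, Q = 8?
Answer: 1768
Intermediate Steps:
Y = -13
g(D, L) = D*(-3 + L) (g(D, L) = (-3 + L)*D = D*(-3 + L))
W = -17 (W = -2 - (-3 - 2)*(-3) = -2 - 1*(-5)*(-3) = -2 + 5*(-3) = -2 - 15 = -17)
(W*Y)*Q = -17*(-13)*8 = 221*8 = 1768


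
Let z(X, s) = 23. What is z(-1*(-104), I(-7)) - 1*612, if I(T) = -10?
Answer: -589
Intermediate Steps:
z(-1*(-104), I(-7)) - 1*612 = 23 - 1*612 = 23 - 612 = -589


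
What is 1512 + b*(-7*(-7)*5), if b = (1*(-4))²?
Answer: 5432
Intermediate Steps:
b = 16 (b = (-4)² = 16)
1512 + b*(-7*(-7)*5) = 1512 + 16*(-7*(-7)*5) = 1512 + 16*(49*5) = 1512 + 16*245 = 1512 + 3920 = 5432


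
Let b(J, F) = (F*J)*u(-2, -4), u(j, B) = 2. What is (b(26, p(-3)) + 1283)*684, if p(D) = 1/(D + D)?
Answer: 871644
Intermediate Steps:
p(D) = 1/(2*D)
b(J, F) = 2*F*J (b(J, F) = (F*J)*2 = 2*F*J)
(b(26, p(-3)) + 1283)*684 = (2*((1/2)/(-3))*26 + 1283)*684 = (2*((1/2)*(-1/3))*26 + 1283)*684 = (2*(-1/6)*26 + 1283)*684 = (-26/3 + 1283)*684 = (3823/3)*684 = 871644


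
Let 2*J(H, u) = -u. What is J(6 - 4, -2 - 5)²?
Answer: 49/4 ≈ 12.250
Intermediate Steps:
J(H, u) = -u/2 (J(H, u) = (-u)/2 = -u/2)
J(6 - 4, -2 - 5)² = (-(-2 - 5)/2)² = (-½*(-7))² = (7/2)² = 49/4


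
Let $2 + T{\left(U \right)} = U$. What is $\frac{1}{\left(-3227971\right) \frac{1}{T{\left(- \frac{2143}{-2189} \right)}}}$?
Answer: $\frac{2235}{7066028519} \approx 3.163 \cdot 10^{-7}$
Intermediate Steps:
$T{\left(U \right)} = -2 + U$
$\frac{1}{\left(-3227971\right) \frac{1}{T{\left(- \frac{2143}{-2189} \right)}}} = \frac{1}{\left(-3227971\right) \frac{1}{-2 - \frac{2143}{-2189}}} = \frac{1}{\left(-3227971\right) \frac{1}{-2 - - \frac{2143}{2189}}} = \frac{1}{\left(-3227971\right) \frac{1}{-2 + \frac{2143}{2189}}} = \frac{1}{\left(-3227971\right) \frac{1}{- \frac{2235}{2189}}} = \frac{1}{\left(-3227971\right) \left(- \frac{2189}{2235}\right)} = \frac{1}{\frac{7066028519}{2235}} = \frac{2235}{7066028519}$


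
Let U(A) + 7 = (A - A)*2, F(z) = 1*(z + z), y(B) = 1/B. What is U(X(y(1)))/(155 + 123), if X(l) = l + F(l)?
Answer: -7/278 ≈ -0.025180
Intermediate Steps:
F(z) = 2*z (F(z) = 1*(2*z) = 2*z)
X(l) = 3*l (X(l) = l + 2*l = 3*l)
U(A) = -7 (U(A) = -7 + (A - A)*2 = -7 + 0*2 = -7 + 0 = -7)
U(X(y(1)))/(155 + 123) = -7/(155 + 123) = -7/278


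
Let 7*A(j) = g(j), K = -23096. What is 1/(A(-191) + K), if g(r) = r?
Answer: -7/161863 ≈ -4.3246e-5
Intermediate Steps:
A(j) = j/7
1/(A(-191) + K) = 1/((1/7)*(-191) - 23096) = 1/(-191/7 - 23096) = 1/(-161863/7) = -7/161863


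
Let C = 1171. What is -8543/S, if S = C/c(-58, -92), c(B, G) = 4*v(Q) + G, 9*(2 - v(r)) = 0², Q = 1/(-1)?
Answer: 717612/1171 ≈ 612.82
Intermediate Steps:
Q = -1
v(r) = 2 (v(r) = 2 - ⅑*0² = 2 - ⅑*0 = 2 + 0 = 2)
c(B, G) = 8 + G (c(B, G) = 4*2 + G = 8 + G)
S = -1171/84 (S = 1171/(8 - 92) = 1171/(-84) = 1171*(-1/84) = -1171/84 ≈ -13.940)
-8543/S = -8543/(-1171/84) = -8543*(-84/1171) = 717612/1171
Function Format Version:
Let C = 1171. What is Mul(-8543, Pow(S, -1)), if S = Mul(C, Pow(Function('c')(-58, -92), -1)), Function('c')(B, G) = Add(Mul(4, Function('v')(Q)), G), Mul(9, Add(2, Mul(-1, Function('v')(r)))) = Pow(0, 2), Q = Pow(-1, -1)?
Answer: Rational(717612, 1171) ≈ 612.82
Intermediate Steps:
Q = -1
Function('v')(r) = 2 (Function('v')(r) = Add(2, Mul(Rational(-1, 9), Pow(0, 2))) = Add(2, Mul(Rational(-1, 9), 0)) = Add(2, 0) = 2)
Function('c')(B, G) = Add(8, G) (Function('c')(B, G) = Add(Mul(4, 2), G) = Add(8, G))
S = Rational(-1171, 84) (S = Mul(1171, Pow(Add(8, -92), -1)) = Mul(1171, Pow(-84, -1)) = Mul(1171, Rational(-1, 84)) = Rational(-1171, 84) ≈ -13.940)
Mul(-8543, Pow(S, -1)) = Mul(-8543, Pow(Rational(-1171, 84), -1)) = Mul(-8543, Rational(-84, 1171)) = Rational(717612, 1171)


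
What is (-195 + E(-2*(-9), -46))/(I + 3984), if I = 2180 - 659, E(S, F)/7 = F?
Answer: -517/5505 ≈ -0.093915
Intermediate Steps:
E(S, F) = 7*F
I = 1521
(-195 + E(-2*(-9), -46))/(I + 3984) = (-195 + 7*(-46))/(1521 + 3984) = (-195 - 322)/5505 = -517*1/5505 = -517/5505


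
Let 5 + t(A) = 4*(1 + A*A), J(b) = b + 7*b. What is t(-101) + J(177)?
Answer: 42219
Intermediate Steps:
J(b) = 8*b
t(A) = -1 + 4*A**2 (t(A) = -5 + 4*(1 + A*A) = -5 + 4*(1 + A**2) = -5 + (4 + 4*A**2) = -1 + 4*A**2)
t(-101) + J(177) = (-1 + 4*(-101)**2) + 8*177 = (-1 + 4*10201) + 1416 = (-1 + 40804) + 1416 = 40803 + 1416 = 42219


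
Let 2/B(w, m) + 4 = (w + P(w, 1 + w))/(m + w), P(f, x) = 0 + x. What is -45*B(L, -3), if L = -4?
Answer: 30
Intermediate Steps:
P(f, x) = x
B(w, m) = 2/(-4 + (1 + 2*w)/(m + w)) (B(w, m) = 2/(-4 + (w + (1 + w))/(m + w)) = 2/(-4 + (1 + 2*w)/(m + w)))
-45*B(L, -3) = -90*(-1*(-3) - 1*(-4))/(-1 + 2*(-4) + 4*(-3)) = -90*(3 + 4)/(-1 - 8 - 12) = -90*7/(-21) = -90*(-1)*7/21 = -45*(-⅔) = 30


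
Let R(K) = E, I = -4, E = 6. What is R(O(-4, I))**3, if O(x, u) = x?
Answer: 216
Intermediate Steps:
R(K) = 6
R(O(-4, I))**3 = 6**3 = 216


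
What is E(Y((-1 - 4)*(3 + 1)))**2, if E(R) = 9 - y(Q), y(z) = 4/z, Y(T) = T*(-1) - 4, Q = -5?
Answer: 2401/25 ≈ 96.040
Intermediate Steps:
Y(T) = -4 - T (Y(T) = -T - 4 = -4 - T)
E(R) = 49/5 (E(R) = 9 - 4/(-5) = 9 - 4*(-1)/5 = 9 - 1*(-4/5) = 9 + 4/5 = 49/5)
E(Y((-1 - 4)*(3 + 1)))**2 = (49/5)**2 = 2401/25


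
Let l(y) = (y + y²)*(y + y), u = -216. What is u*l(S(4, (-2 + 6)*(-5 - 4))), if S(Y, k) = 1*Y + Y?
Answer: -248832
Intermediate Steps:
S(Y, k) = 2*Y (S(Y, k) = Y + Y = 2*Y)
l(y) = 2*y*(y + y²) (l(y) = (y + y²)*(2*y) = 2*y*(y + y²))
u*l(S(4, (-2 + 6)*(-5 - 4))) = -432*(2*4)²*(1 + 2*4) = -432*8²*(1 + 8) = -432*64*9 = -216*1152 = -248832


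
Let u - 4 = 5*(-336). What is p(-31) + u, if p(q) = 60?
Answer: -1616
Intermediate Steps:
u = -1676 (u = 4 + 5*(-336) = 4 - 1680 = -1676)
p(-31) + u = 60 - 1676 = -1616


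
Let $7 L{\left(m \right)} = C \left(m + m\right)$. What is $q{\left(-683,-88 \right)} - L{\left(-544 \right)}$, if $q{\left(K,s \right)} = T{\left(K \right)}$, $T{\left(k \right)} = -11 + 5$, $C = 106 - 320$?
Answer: $- \frac{232874}{7} \approx -33268.0$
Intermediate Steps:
$C = -214$
$T{\left(k \right)} = -6$
$q{\left(K,s \right)} = -6$
$L{\left(m \right)} = - \frac{428 m}{7}$ ($L{\left(m \right)} = \frac{\left(-214\right) \left(m + m\right)}{7} = \frac{\left(-214\right) 2 m}{7} = \frac{\left(-428\right) m}{7} = - \frac{428 m}{7}$)
$q{\left(-683,-88 \right)} - L{\left(-544 \right)} = -6 - \left(- \frac{428}{7}\right) \left(-544\right) = -6 - \frac{232832}{7} = - \frac{232874}{7}$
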